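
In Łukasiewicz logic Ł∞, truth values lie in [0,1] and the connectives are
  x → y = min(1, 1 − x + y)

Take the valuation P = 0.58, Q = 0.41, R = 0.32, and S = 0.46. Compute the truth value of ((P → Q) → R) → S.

0.97

P → Q = min(1, 1 − 0.58 + 0.41) = min(1, 0.83) = 0.83
(P → Q) → R = min(1, 1 − 0.83 + 0.32) = min(1, 0.49) = 0.49
((P → Q) → R) → S = min(1, 1 − 0.49 + 0.46) = min(1, 0.97) = 0.97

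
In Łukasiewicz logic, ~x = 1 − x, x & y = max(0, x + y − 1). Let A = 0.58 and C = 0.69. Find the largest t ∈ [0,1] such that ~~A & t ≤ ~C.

~A = 1 − 0.58 = 0.42
~~A = 1 − 0.42 = 0.58
So the left factor is ~~A = 0.58.
~C = 1 − 0.69 = 0.31
So the right-hand bound is ~C = 0.31.
The residuum of the Łukasiewicz t-norm gives the supremum: min(1, 1 − 0.58 + 0.31).
1 − 0.58 + 0.31 = 0.73, so t = min(1, 0.73) = 0.73.
Check: 0.58 & 0.73 = max(0, 0.31) = 0.31 ≤ 0.31.

0.73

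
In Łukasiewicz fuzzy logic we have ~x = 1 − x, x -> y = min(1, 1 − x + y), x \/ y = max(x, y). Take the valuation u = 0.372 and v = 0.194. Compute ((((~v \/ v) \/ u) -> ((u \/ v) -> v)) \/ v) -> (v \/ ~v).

0.806

~v = 1 − 0.194 = 0.806
~v \/ v = max(0.806, 0.194) = 0.806
(~v \/ v) \/ u = max(0.806, 0.372) = 0.806
u \/ v = max(0.372, 0.194) = 0.372
(u \/ v) -> v = min(1, 1 − 0.372 + 0.194) = min(1, 0.822) = 0.822
((~v \/ v) \/ u) -> ((u \/ v) -> v) = min(1, 1 − 0.806 + 0.822) = min(1, 1.016) = 1.000
(((~v \/ v) \/ u) -> ((u \/ v) -> v)) \/ v = max(1.000, 0.194) = 1.000
v \/ ~v = max(0.194, 0.806) = 0.806
((((~v \/ v) \/ u) -> ((u \/ v) -> v)) \/ v) -> (v \/ ~v) = min(1, 1 − 1.000 + 0.806) = min(1, 0.806) = 0.806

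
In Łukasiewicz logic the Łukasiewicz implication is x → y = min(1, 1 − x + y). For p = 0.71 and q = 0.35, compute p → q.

0.64

p → q = min(1, 1 − 0.71 + 0.35) = min(1, 0.64) = 0.64
For comparison, the Gödel implication (1 if x ≤ y else y) would give 0.35.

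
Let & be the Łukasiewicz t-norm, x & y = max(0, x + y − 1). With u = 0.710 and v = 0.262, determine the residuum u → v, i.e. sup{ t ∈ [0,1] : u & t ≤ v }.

The residuum of the Łukasiewicz t-norm gives the supremum: min(1, 1 − 0.710 + 0.262).
1 − 0.710 + 0.262 = 0.552, so t = min(1, 0.552) = 0.552.
Check: 0.710 & 0.552 = max(0, 0.262) = 0.262 ≤ 0.262.

0.552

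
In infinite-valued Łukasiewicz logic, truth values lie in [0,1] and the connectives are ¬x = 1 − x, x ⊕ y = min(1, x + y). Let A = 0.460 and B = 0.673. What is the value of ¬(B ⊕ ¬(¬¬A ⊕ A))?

¬A = 1 − 0.460 = 0.540
¬¬A = 1 − 0.540 = 0.460
¬¬A ⊕ A = min(1, 0.460 + 0.460) = min(1, 0.920) = 0.920
¬(¬¬A ⊕ A) = 1 − 0.920 = 0.080
B ⊕ ¬(¬¬A ⊕ A) = min(1, 0.673 + 0.080) = min(1, 0.753) = 0.753
¬(B ⊕ ¬(¬¬A ⊕ A)) = 1 − 0.753 = 0.247

0.247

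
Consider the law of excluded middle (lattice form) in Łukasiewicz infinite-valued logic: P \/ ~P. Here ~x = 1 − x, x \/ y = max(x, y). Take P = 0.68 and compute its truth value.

0.68

~P = 1 − 0.68 = 0.32
P \/ ~P = max(0.68, 0.32) = 0.68
(The value 0.68 < 1 shows this instance is not satisfied; not a Ł∞-tautology — its value is max(a, 1−a).)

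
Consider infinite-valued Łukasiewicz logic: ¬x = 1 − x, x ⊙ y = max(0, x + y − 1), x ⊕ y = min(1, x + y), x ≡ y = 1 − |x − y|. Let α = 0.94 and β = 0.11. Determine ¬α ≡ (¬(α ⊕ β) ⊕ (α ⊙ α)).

¬α = 1 − 0.94 = 0.06
α ⊕ β = min(1, 0.94 + 0.11) = min(1, 1.05) = 1.00
¬(α ⊕ β) = 1 − 1.00 = 0.00
α ⊙ α = max(0, 0.94 + 0.94 − 1) = max(0, 0.88) = 0.88
¬(α ⊕ β) ⊕ (α ⊙ α) = min(1, 0.00 + 0.88) = min(1, 0.88) = 0.88
¬α ≡ (¬(α ⊕ β) ⊕ (α ⊙ α)) = 1 − |0.06 − 0.88| = 1 − 0.82 = 0.18

0.18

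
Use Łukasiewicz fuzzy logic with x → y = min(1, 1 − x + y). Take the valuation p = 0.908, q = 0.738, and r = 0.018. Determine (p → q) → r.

p → q = min(1, 1 − 0.908 + 0.738) = min(1, 0.830) = 0.830
(p → q) → r = min(1, 1 − 0.830 + 0.018) = min(1, 0.188) = 0.188

0.188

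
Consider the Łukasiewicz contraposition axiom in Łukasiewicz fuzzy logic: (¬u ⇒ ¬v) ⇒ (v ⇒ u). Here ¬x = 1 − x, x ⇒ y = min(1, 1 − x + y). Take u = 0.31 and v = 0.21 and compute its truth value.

1.00

¬u = 1 − 0.31 = 0.69
¬v = 1 − 0.21 = 0.79
¬u ⇒ ¬v = min(1, 1 − 0.69 + 0.79) = min(1, 1.10) = 1.00
v ⇒ u = min(1, 1 − 0.21 + 0.31) = min(1, 1.10) = 1.00
(¬u ⇒ ¬v) ⇒ (v ⇒ u) = min(1, 1 − 1.00 + 1.00) = min(1, 1.00) = 1.00
(As expected: an axiom of Ł∞, always 1.)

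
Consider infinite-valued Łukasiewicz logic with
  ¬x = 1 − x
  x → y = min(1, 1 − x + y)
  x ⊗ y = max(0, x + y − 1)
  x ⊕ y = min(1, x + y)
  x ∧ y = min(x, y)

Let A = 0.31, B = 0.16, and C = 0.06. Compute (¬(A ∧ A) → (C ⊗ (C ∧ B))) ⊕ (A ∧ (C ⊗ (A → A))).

0.37

A ∧ A = min(0.31, 0.31) = 0.31
¬(A ∧ A) = 1 − 0.31 = 0.69
C ∧ B = min(0.06, 0.16) = 0.06
C ⊗ (C ∧ B) = max(0, 0.06 + 0.06 − 1) = max(0, -0.88) = 0.00
¬(A ∧ A) → (C ⊗ (C ∧ B)) = min(1, 1 − 0.69 + 0.00) = min(1, 0.31) = 0.31
A → A = min(1, 1 − 0.31 + 0.31) = min(1, 1.00) = 1.00
C ⊗ (A → A) = max(0, 0.06 + 1.00 − 1) = max(0, 0.06) = 0.06
A ∧ (C ⊗ (A → A)) = min(0.31, 0.06) = 0.06
(¬(A ∧ A) → (C ⊗ (C ∧ B))) ⊕ (A ∧ (C ⊗ (A → A))) = min(1, 0.31 + 0.06) = min(1, 0.37) = 0.37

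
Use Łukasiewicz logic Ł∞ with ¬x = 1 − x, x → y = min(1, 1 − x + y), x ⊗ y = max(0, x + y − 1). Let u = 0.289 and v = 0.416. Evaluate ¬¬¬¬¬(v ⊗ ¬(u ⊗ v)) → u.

0.705

u ⊗ v = max(0, 0.289 + 0.416 − 1) = max(0, -0.295) = 0.000
¬(u ⊗ v) = 1 − 0.000 = 1.000
v ⊗ ¬(u ⊗ v) = max(0, 0.416 + 1.000 − 1) = max(0, 0.416) = 0.416
¬(v ⊗ ¬(u ⊗ v)) = 1 − 0.416 = 0.584
¬¬(v ⊗ ¬(u ⊗ v)) = 1 − 0.584 = 0.416
¬¬¬(v ⊗ ¬(u ⊗ v)) = 1 − 0.416 = 0.584
¬¬¬¬(v ⊗ ¬(u ⊗ v)) = 1 − 0.584 = 0.416
¬¬¬¬¬(v ⊗ ¬(u ⊗ v)) = 1 − 0.416 = 0.584
¬¬¬¬¬(v ⊗ ¬(u ⊗ v)) → u = min(1, 1 − 0.584 + 0.289) = min(1, 0.705) = 0.705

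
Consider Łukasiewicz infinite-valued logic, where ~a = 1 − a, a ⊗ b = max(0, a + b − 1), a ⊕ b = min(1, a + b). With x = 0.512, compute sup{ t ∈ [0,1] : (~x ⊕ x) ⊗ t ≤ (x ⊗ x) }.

0.024

~x = 1 − 0.512 = 0.488
~x ⊕ x = min(1, 0.488 + 0.512) = min(1, 1.000) = 1.000
So the left factor is ~x ⊕ x = 1.000.
x ⊗ x = max(0, 0.512 + 0.512 − 1) = max(0, 0.024) = 0.024
So the right-hand bound is x ⊗ x = 0.024.
The residuum of the Łukasiewicz t-norm gives the supremum: min(1, 1 − 1.000 + 0.024).
1 − 1.000 + 0.024 = 0.024, so t = min(1, 0.024) = 0.024.
Check: 1.000 ⊗ 0.024 = max(0, 0.024) = 0.024 ≤ 0.024.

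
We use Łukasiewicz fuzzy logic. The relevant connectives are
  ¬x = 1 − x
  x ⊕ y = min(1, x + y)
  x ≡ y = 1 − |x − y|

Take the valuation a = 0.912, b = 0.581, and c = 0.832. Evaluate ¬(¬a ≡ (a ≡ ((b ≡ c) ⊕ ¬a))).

0.837

¬a = 1 − 0.912 = 0.088
b ≡ c = 1 − |0.581 − 0.832| = 1 − 0.251 = 0.749
(b ≡ c) ⊕ ¬a = min(1, 0.749 + 0.088) = min(1, 0.837) = 0.837
a ≡ ((b ≡ c) ⊕ ¬a) = 1 − |0.912 − 0.837| = 1 − 0.075 = 0.925
¬a ≡ (a ≡ ((b ≡ c) ⊕ ¬a)) = 1 − |0.088 − 0.925| = 1 − 0.837 = 0.163
¬(¬a ≡ (a ≡ ((b ≡ c) ⊕ ¬a))) = 1 − 0.163 = 0.837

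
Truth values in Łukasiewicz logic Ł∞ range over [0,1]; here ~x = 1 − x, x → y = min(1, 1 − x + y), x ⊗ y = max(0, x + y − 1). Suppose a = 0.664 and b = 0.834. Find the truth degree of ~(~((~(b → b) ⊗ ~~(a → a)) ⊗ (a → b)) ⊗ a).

0.336

b → b = min(1, 1 − 0.834 + 0.834) = min(1, 1.000) = 1.000
~(b → b) = 1 − 1.000 = 0.000
a → a = min(1, 1 − 0.664 + 0.664) = min(1, 1.000) = 1.000
~(a → a) = 1 − 1.000 = 0.000
~~(a → a) = 1 − 0.000 = 1.000
~(b → b) ⊗ ~~(a → a) = max(0, 0.000 + 1.000 − 1) = max(0, 0.000) = 0.000
a → b = min(1, 1 − 0.664 + 0.834) = min(1, 1.170) = 1.000
(~(b → b) ⊗ ~~(a → a)) ⊗ (a → b) = max(0, 0.000 + 1.000 − 1) = max(0, 0.000) = 0.000
~((~(b → b) ⊗ ~~(a → a)) ⊗ (a → b)) = 1 − 0.000 = 1.000
~((~(b → b) ⊗ ~~(a → a)) ⊗ (a → b)) ⊗ a = max(0, 1.000 + 0.664 − 1) = max(0, 0.664) = 0.664
~(~((~(b → b) ⊗ ~~(a → a)) ⊗ (a → b)) ⊗ a) = 1 − 0.664 = 0.336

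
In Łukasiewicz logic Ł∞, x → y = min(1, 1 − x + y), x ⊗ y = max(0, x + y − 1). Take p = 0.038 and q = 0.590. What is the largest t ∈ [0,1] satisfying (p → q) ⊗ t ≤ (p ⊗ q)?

0.000

p → q = min(1, 1 − 0.038 + 0.590) = min(1, 1.552) = 1.000
So the left factor is p → q = 1.000.
p ⊗ q = max(0, 0.038 + 0.590 − 1) = max(0, -0.372) = 0.000
So the right-hand bound is p ⊗ q = 0.000.
The residuum of the Łukasiewicz t-norm gives the supremum: min(1, 1 − 1.000 + 0.000).
1 − 1.000 + 0.000 = 0.000, so t = min(1, 0.000) = 0.000.
Check: 1.000 ⊗ 0.000 = max(0, 0.000) = 0.000 ≤ 0.000.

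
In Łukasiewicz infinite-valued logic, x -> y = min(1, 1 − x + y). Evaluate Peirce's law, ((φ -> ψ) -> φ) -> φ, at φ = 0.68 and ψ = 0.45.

φ -> ψ = min(1, 1 − 0.68 + 0.45) = min(1, 0.77) = 0.77
(φ -> ψ) -> φ = min(1, 1 − 0.77 + 0.68) = min(1, 0.91) = 0.91
((φ -> ψ) -> φ) -> φ = min(1, 1 − 0.91 + 0.68) = min(1, 0.77) = 0.77
(The value 0.77 < 1 shows this instance is not satisfied; not a Ł∞-tautology in general.)

0.77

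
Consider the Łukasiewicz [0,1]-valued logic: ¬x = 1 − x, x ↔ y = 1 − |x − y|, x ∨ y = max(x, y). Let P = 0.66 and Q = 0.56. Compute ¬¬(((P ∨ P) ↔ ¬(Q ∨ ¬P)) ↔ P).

0.88

P ∨ P = max(0.66, 0.66) = 0.66
¬P = 1 − 0.66 = 0.34
Q ∨ ¬P = max(0.56, 0.34) = 0.56
¬(Q ∨ ¬P) = 1 − 0.56 = 0.44
(P ∨ P) ↔ ¬(Q ∨ ¬P) = 1 − |0.66 − 0.44| = 1 − 0.22 = 0.78
((P ∨ P) ↔ ¬(Q ∨ ¬P)) ↔ P = 1 − |0.78 − 0.66| = 1 − 0.12 = 0.88
¬(((P ∨ P) ↔ ¬(Q ∨ ¬P)) ↔ P) = 1 − 0.88 = 0.12
¬¬(((P ∨ P) ↔ ¬(Q ∨ ¬P)) ↔ P) = 1 − 0.12 = 0.88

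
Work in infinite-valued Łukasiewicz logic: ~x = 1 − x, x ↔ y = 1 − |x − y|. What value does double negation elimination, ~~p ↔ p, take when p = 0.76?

~p = 1 − 0.76 = 0.24
~~p = 1 − 0.24 = 0.76
~~p ↔ p = 1 − |0.76 − 0.76| = 1 − 0.00 = 1.00
(As expected: always 1 in Ł∞ since negation is involutive.)

1.00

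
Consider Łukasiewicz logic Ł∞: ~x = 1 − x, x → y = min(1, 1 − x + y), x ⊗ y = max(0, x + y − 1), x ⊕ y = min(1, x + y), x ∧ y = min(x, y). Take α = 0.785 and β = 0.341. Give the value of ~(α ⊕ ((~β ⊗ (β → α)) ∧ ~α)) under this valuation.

0.000

~β = 1 − 0.341 = 0.659
β → α = min(1, 1 − 0.341 + 0.785) = min(1, 1.444) = 1.000
~β ⊗ (β → α) = max(0, 0.659 + 1.000 − 1) = max(0, 0.659) = 0.659
~α = 1 − 0.785 = 0.215
(~β ⊗ (β → α)) ∧ ~α = min(0.659, 0.215) = 0.215
α ⊕ ((~β ⊗ (β → α)) ∧ ~α) = min(1, 0.785 + 0.215) = min(1, 1.000) = 1.000
~(α ⊕ ((~β ⊗ (β → α)) ∧ ~α)) = 1 − 1.000 = 0.000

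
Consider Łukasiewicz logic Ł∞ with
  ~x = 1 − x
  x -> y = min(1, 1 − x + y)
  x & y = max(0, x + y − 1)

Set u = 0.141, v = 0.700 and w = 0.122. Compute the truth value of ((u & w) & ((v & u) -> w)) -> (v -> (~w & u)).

1.000

u & w = max(0, 0.141 + 0.122 − 1) = max(0, -0.737) = 0.000
v & u = max(0, 0.700 + 0.141 − 1) = max(0, -0.159) = 0.000
(v & u) -> w = min(1, 1 − 0.000 + 0.122) = min(1, 1.122) = 1.000
(u & w) & ((v & u) -> w) = max(0, 0.000 + 1.000 − 1) = max(0, 0.000) = 0.000
~w = 1 − 0.122 = 0.878
~w & u = max(0, 0.878 + 0.141 − 1) = max(0, 0.019) = 0.019
v -> (~w & u) = min(1, 1 − 0.700 + 0.019) = min(1, 0.319) = 0.319
((u & w) & ((v & u) -> w)) -> (v -> (~w & u)) = min(1, 1 − 0.000 + 0.319) = min(1, 1.319) = 1.000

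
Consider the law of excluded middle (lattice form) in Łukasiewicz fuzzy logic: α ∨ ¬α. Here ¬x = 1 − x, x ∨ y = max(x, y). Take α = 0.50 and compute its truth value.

0.50

¬α = 1 − 0.50 = 0.50
α ∨ ¬α = max(0.50, 0.50) = 0.50
(The value 0.50 < 1 shows this instance is not satisfied; not a Ł∞-tautology — its value is max(a, 1−a).)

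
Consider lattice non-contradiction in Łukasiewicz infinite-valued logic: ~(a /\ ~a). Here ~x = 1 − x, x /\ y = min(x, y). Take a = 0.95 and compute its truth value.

0.95

~a = 1 − 0.95 = 0.05
a /\ ~a = min(0.95, 0.05) = 0.05
~(a /\ ~a) = 1 − 0.05 = 0.95
(The value 0.95 < 1 shows this instance is not satisfied; not a Ł∞-tautology — its value is 1 − min(a, 1−a).)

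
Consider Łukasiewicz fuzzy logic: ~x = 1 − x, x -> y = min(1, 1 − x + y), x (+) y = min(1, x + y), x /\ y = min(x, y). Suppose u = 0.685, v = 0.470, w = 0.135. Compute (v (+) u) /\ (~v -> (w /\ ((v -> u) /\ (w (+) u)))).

0.605

v (+) u = min(1, 0.470 + 0.685) = min(1, 1.155) = 1.000
~v = 1 − 0.470 = 0.530
v -> u = min(1, 1 − 0.470 + 0.685) = min(1, 1.215) = 1.000
w (+) u = min(1, 0.135 + 0.685) = min(1, 0.820) = 0.820
(v -> u) /\ (w (+) u) = min(1.000, 0.820) = 0.820
w /\ ((v -> u) /\ (w (+) u)) = min(0.135, 0.820) = 0.135
~v -> (w /\ ((v -> u) /\ (w (+) u))) = min(1, 1 − 0.530 + 0.135) = min(1, 0.605) = 0.605
(v (+) u) /\ (~v -> (w /\ ((v -> u) /\ (w (+) u)))) = min(1.000, 0.605) = 0.605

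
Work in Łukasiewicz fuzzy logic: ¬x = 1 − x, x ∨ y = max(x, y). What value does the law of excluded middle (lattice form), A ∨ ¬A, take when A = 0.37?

0.63

¬A = 1 − 0.37 = 0.63
A ∨ ¬A = max(0.37, 0.63) = 0.63
(The value 0.63 < 1 shows this instance is not satisfied; not a Ł∞-tautology — its value is max(a, 1−a).)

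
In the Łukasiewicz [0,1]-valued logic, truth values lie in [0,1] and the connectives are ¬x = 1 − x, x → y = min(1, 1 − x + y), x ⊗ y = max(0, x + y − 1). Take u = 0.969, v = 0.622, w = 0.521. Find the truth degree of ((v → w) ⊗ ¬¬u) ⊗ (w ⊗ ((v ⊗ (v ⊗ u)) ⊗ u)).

v → w = min(1, 1 − 0.622 + 0.521) = min(1, 0.899) = 0.899
¬u = 1 − 0.969 = 0.031
¬¬u = 1 − 0.031 = 0.969
(v → w) ⊗ ¬¬u = max(0, 0.899 + 0.969 − 1) = max(0, 0.868) = 0.868
v ⊗ u = max(0, 0.622 + 0.969 − 1) = max(0, 0.591) = 0.591
v ⊗ (v ⊗ u) = max(0, 0.622 + 0.591 − 1) = max(0, 0.213) = 0.213
(v ⊗ (v ⊗ u)) ⊗ u = max(0, 0.213 + 0.969 − 1) = max(0, 0.182) = 0.182
w ⊗ ((v ⊗ (v ⊗ u)) ⊗ u) = max(0, 0.521 + 0.182 − 1) = max(0, -0.297) = 0.000
((v → w) ⊗ ¬¬u) ⊗ (w ⊗ ((v ⊗ (v ⊗ u)) ⊗ u)) = max(0, 0.868 + 0.000 − 1) = max(0, -0.132) = 0.000

0.000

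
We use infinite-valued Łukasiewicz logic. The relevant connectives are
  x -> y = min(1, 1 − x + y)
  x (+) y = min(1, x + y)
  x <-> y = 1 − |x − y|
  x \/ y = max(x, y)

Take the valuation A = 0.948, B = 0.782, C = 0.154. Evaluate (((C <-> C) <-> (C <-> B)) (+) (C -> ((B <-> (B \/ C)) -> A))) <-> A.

C <-> C = 1 − |0.154 − 0.154| = 1 − 0.000 = 1.000
C <-> B = 1 − |0.154 − 0.782| = 1 − 0.628 = 0.372
(C <-> C) <-> (C <-> B) = 1 − |1.000 − 0.372| = 1 − 0.628 = 0.372
B \/ C = max(0.782, 0.154) = 0.782
B <-> (B \/ C) = 1 − |0.782 − 0.782| = 1 − 0.000 = 1.000
(B <-> (B \/ C)) -> A = min(1, 1 − 1.000 + 0.948) = min(1, 0.948) = 0.948
C -> ((B <-> (B \/ C)) -> A) = min(1, 1 − 0.154 + 0.948) = min(1, 1.794) = 1.000
((C <-> C) <-> (C <-> B)) (+) (C -> ((B <-> (B \/ C)) -> A)) = min(1, 0.372 + 1.000) = min(1, 1.372) = 1.000
(((C <-> C) <-> (C <-> B)) (+) (C -> ((B <-> (B \/ C)) -> A))) <-> A = 1 − |1.000 − 0.948| = 1 − 0.052 = 0.948

0.948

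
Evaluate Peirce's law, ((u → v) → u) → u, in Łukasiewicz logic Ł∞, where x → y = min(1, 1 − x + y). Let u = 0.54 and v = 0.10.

0.56

u → v = min(1, 1 − 0.54 + 0.10) = min(1, 0.56) = 0.56
(u → v) → u = min(1, 1 − 0.56 + 0.54) = min(1, 0.98) = 0.98
((u → v) → u) → u = min(1, 1 − 0.98 + 0.54) = min(1, 0.56) = 0.56
(The value 0.56 < 1 shows this instance is not satisfied; not a Ł∞-tautology in general.)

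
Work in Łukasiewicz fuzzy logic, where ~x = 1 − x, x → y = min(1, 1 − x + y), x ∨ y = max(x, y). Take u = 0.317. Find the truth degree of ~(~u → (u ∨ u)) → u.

0.951

~u = 1 − 0.317 = 0.683
u ∨ u = max(0.317, 0.317) = 0.317
~u → (u ∨ u) = min(1, 1 − 0.683 + 0.317) = min(1, 0.634) = 0.634
~(~u → (u ∨ u)) = 1 − 0.634 = 0.366
~(~u → (u ∨ u)) → u = min(1, 1 − 0.366 + 0.317) = min(1, 0.951) = 0.951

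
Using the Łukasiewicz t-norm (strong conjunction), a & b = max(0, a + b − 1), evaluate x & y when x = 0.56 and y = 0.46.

0.02

x & y = max(0, 0.56 + 0.46 − 1) = max(0, 0.02) = 0.02
For comparison, the Gödel (minimum) t-norm min(a, b) would give 0.46.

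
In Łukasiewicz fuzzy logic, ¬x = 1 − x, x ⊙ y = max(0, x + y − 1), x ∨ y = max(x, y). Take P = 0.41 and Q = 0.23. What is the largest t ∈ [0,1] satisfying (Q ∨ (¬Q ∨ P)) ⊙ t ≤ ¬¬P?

0.64

¬Q = 1 − 0.23 = 0.77
¬Q ∨ P = max(0.77, 0.41) = 0.77
Q ∨ (¬Q ∨ P) = max(0.23, 0.77) = 0.77
So the left factor is Q ∨ (¬Q ∨ P) = 0.77.
¬P = 1 − 0.41 = 0.59
¬¬P = 1 − 0.59 = 0.41
So the right-hand bound is ¬¬P = 0.41.
The residuum of the Łukasiewicz t-norm gives the supremum: min(1, 1 − 0.77 + 0.41).
1 − 0.77 + 0.41 = 0.64, so t = min(1, 0.64) = 0.64.
Check: 0.77 ⊙ 0.64 = max(0, 0.41) = 0.41 ≤ 0.41.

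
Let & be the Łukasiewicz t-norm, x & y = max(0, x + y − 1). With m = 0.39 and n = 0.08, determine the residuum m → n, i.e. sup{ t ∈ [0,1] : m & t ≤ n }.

0.69

The residuum of the Łukasiewicz t-norm gives the supremum: min(1, 1 − 0.39 + 0.08).
1 − 0.39 + 0.08 = 0.69, so t = min(1, 0.69) = 0.69.
Check: 0.39 & 0.69 = max(0, 0.08) = 0.08 ≤ 0.08.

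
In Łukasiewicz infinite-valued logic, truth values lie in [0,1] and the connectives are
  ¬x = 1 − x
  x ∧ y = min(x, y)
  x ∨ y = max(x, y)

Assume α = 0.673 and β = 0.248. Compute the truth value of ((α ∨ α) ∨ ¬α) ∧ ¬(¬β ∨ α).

α ∨ α = max(0.673, 0.673) = 0.673
¬α = 1 − 0.673 = 0.327
(α ∨ α) ∨ ¬α = max(0.673, 0.327) = 0.673
¬β = 1 − 0.248 = 0.752
¬β ∨ α = max(0.752, 0.673) = 0.752
¬(¬β ∨ α) = 1 − 0.752 = 0.248
((α ∨ α) ∨ ¬α) ∧ ¬(¬β ∨ α) = min(0.673, 0.248) = 0.248

0.248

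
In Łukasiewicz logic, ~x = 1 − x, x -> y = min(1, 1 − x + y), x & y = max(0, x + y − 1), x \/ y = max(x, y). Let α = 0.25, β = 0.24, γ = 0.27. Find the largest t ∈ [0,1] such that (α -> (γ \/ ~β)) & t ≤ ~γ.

~β = 1 − 0.24 = 0.76
γ \/ ~β = max(0.27, 0.76) = 0.76
α -> (γ \/ ~β) = min(1, 1 − 0.25 + 0.76) = min(1, 1.51) = 1.00
So the left factor is α -> (γ \/ ~β) = 1.00.
~γ = 1 − 0.27 = 0.73
So the right-hand bound is ~γ = 0.73.
The residuum of the Łukasiewicz t-norm gives the supremum: min(1, 1 − 1.00 + 0.73).
1 − 1.00 + 0.73 = 0.73, so t = min(1, 0.73) = 0.73.
Check: 1.00 & 0.73 = max(0, 0.73) = 0.73 ≤ 0.73.

0.73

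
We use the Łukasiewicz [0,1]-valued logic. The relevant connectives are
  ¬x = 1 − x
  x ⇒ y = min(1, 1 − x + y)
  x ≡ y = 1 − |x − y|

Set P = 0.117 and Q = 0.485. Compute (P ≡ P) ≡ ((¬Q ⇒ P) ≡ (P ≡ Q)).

0.970

P ≡ P = 1 − |0.117 − 0.117| = 1 − 0.000 = 1.000
¬Q = 1 − 0.485 = 0.515
¬Q ⇒ P = min(1, 1 − 0.515 + 0.117) = min(1, 0.602) = 0.602
P ≡ Q = 1 − |0.117 − 0.485| = 1 − 0.368 = 0.632
(¬Q ⇒ P) ≡ (P ≡ Q) = 1 − |0.602 − 0.632| = 1 − 0.030 = 0.970
(P ≡ P) ≡ ((¬Q ⇒ P) ≡ (P ≡ Q)) = 1 − |1.000 − 0.970| = 1 − 0.030 = 0.970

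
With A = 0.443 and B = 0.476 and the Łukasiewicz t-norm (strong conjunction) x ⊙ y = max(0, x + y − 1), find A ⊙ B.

A ⊙ B = max(0, 0.443 + 0.476 − 1) = max(0, -0.081) = 0.000
For comparison, the Gödel (minimum) t-norm min(x, y) would give 0.443.

0.000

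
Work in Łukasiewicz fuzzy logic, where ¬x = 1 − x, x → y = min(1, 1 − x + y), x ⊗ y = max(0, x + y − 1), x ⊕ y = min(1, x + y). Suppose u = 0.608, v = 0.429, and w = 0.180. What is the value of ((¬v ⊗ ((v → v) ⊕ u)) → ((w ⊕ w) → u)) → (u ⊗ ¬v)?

¬v = 1 − 0.429 = 0.571
v → v = min(1, 1 − 0.429 + 0.429) = min(1, 1.000) = 1.000
(v → v) ⊕ u = min(1, 1.000 + 0.608) = min(1, 1.608) = 1.000
¬v ⊗ ((v → v) ⊕ u) = max(0, 0.571 + 1.000 − 1) = max(0, 0.571) = 0.571
w ⊕ w = min(1, 0.180 + 0.180) = min(1, 0.360) = 0.360
(w ⊕ w) → u = min(1, 1 − 0.360 + 0.608) = min(1, 1.248) = 1.000
(¬v ⊗ ((v → v) ⊕ u)) → ((w ⊕ w) → u) = min(1, 1 − 0.571 + 1.000) = min(1, 1.429) = 1.000
u ⊗ ¬v = max(0, 0.608 + 0.571 − 1) = max(0, 0.179) = 0.179
((¬v ⊗ ((v → v) ⊕ u)) → ((w ⊕ w) → u)) → (u ⊗ ¬v) = min(1, 1 − 1.000 + 0.179) = min(1, 0.179) = 0.179

0.179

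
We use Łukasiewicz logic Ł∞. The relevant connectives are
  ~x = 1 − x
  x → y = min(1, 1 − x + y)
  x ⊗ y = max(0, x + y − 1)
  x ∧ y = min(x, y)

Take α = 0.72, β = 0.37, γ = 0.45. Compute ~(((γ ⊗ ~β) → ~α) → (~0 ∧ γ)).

0.55

~β = 1 − 0.37 = 0.63
γ ⊗ ~β = max(0, 0.45 + 0.63 − 1) = max(0, 0.08) = 0.08
~α = 1 − 0.72 = 0.28
(γ ⊗ ~β) → ~α = min(1, 1 − 0.08 + 0.28) = min(1, 1.20) = 1.00
~0 = 1 − 0.00 = 1.00
~0 ∧ γ = min(1.00, 0.45) = 0.45
((γ ⊗ ~β) → ~α) → (~0 ∧ γ) = min(1, 1 − 1.00 + 0.45) = min(1, 0.45) = 0.45
~(((γ ⊗ ~β) → ~α) → (~0 ∧ γ)) = 1 − 0.45 = 0.55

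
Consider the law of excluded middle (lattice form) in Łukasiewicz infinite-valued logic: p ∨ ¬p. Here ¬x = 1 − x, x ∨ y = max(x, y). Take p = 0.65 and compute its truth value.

¬p = 1 − 0.65 = 0.35
p ∨ ¬p = max(0.65, 0.35) = 0.65
(The value 0.65 < 1 shows this instance is not satisfied; not a Ł∞-tautology — its value is max(a, 1−a).)

0.65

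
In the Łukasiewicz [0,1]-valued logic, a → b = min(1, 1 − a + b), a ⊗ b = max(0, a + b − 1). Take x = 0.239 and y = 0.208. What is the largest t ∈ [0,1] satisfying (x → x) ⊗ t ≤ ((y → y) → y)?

0.208

x → x = min(1, 1 − 0.239 + 0.239) = min(1, 1.000) = 1.000
So the left factor is x → x = 1.000.
y → y = min(1, 1 − 0.208 + 0.208) = min(1, 1.000) = 1.000
(y → y) → y = min(1, 1 − 1.000 + 0.208) = min(1, 0.208) = 0.208
So the right-hand bound is (y → y) → y = 0.208.
The residuum of the Łukasiewicz t-norm gives the supremum: min(1, 1 − 1.000 + 0.208).
1 − 1.000 + 0.208 = 0.208, so t = min(1, 0.208) = 0.208.
Check: 1.000 ⊗ 0.208 = max(0, 0.208) = 0.208 ≤ 0.208.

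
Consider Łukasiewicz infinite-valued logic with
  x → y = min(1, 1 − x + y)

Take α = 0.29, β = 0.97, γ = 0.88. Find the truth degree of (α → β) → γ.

α → β = min(1, 1 − 0.29 + 0.97) = min(1, 1.68) = 1.00
(α → β) → γ = min(1, 1 − 1.00 + 0.88) = min(1, 0.88) = 0.88

0.88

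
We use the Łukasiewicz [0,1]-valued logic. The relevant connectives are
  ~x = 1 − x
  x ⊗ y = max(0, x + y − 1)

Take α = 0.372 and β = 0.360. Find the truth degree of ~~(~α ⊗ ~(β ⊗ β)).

0.628

~α = 1 − 0.372 = 0.628
β ⊗ β = max(0, 0.360 + 0.360 − 1) = max(0, -0.280) = 0.000
~(β ⊗ β) = 1 − 0.000 = 1.000
~α ⊗ ~(β ⊗ β) = max(0, 0.628 + 1.000 − 1) = max(0, 0.628) = 0.628
~(~α ⊗ ~(β ⊗ β)) = 1 − 0.628 = 0.372
~~(~α ⊗ ~(β ⊗ β)) = 1 − 0.372 = 0.628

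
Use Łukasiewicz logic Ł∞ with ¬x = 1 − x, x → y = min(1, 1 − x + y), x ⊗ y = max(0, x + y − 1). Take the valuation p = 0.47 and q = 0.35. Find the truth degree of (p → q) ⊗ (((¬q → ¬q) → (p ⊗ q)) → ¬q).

p → q = min(1, 1 − 0.47 + 0.35) = min(1, 0.88) = 0.88
¬q = 1 − 0.35 = 0.65
¬q → ¬q = min(1, 1 − 0.65 + 0.65) = min(1, 1.00) = 1.00
p ⊗ q = max(0, 0.47 + 0.35 − 1) = max(0, -0.18) = 0.00
(¬q → ¬q) → (p ⊗ q) = min(1, 1 − 1.00 + 0.00) = min(1, 0.00) = 0.00
((¬q → ¬q) → (p ⊗ q)) → ¬q = min(1, 1 − 0.00 + 0.65) = min(1, 1.65) = 1.00
(p → q) ⊗ (((¬q → ¬q) → (p ⊗ q)) → ¬q) = max(0, 0.88 + 1.00 − 1) = max(0, 0.88) = 0.88

0.88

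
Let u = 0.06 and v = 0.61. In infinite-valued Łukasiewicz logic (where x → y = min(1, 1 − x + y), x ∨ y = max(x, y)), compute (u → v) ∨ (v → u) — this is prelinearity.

u → v = min(1, 1 − 0.06 + 0.61) = min(1, 1.55) = 1.00
v → u = min(1, 1 − 0.61 + 0.06) = min(1, 0.45) = 0.45
(u → v) ∨ (v → u) = max(1.00, 0.45) = 1.00
(As expected: a Ł∞-tautology — holds in every MV-chain.)

1.00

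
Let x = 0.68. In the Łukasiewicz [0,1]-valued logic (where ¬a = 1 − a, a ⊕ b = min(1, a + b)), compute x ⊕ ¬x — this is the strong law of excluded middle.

1.00

¬x = 1 − 0.68 = 0.32
x ⊕ ¬x = min(1, 0.68 + 0.32) = min(1, 1.00) = 1.00
(As expected: always 1 in Ł∞ since a ⊕ (1−a) = 1.)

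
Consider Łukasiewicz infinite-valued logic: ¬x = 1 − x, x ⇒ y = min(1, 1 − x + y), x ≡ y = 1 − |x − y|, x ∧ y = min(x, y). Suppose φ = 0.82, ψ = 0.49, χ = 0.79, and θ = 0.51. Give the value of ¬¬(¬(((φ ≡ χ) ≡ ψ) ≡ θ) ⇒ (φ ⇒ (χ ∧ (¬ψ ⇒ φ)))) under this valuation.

1.00

φ ≡ χ = 1 − |0.82 − 0.79| = 1 − 0.03 = 0.97
(φ ≡ χ) ≡ ψ = 1 − |0.97 − 0.49| = 1 − 0.48 = 0.52
((φ ≡ χ) ≡ ψ) ≡ θ = 1 − |0.52 − 0.51| = 1 − 0.01 = 0.99
¬(((φ ≡ χ) ≡ ψ) ≡ θ) = 1 − 0.99 = 0.01
¬ψ = 1 − 0.49 = 0.51
¬ψ ⇒ φ = min(1, 1 − 0.51 + 0.82) = min(1, 1.31) = 1.00
χ ∧ (¬ψ ⇒ φ) = min(0.79, 1.00) = 0.79
φ ⇒ (χ ∧ (¬ψ ⇒ φ)) = min(1, 1 − 0.82 + 0.79) = min(1, 0.97) = 0.97
¬(((φ ≡ χ) ≡ ψ) ≡ θ) ⇒ (φ ⇒ (χ ∧ (¬ψ ⇒ φ))) = min(1, 1 − 0.01 + 0.97) = min(1, 1.96) = 1.00
¬(¬(((φ ≡ χ) ≡ ψ) ≡ θ) ⇒ (φ ⇒ (χ ∧ (¬ψ ⇒ φ)))) = 1 − 1.00 = 0.00
¬¬(¬(((φ ≡ χ) ≡ ψ) ≡ θ) ⇒ (φ ⇒ (χ ∧ (¬ψ ⇒ φ)))) = 1 − 0.00 = 1.00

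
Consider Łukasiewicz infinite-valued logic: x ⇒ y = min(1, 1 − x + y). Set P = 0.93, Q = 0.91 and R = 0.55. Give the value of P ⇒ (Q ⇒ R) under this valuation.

Q ⇒ R = min(1, 1 − 0.91 + 0.55) = min(1, 0.64) = 0.64
P ⇒ (Q ⇒ R) = min(1, 1 − 0.93 + 0.64) = min(1, 0.71) = 0.71

0.71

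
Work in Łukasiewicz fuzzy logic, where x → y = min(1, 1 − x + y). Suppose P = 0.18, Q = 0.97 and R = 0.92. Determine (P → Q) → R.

P → Q = min(1, 1 − 0.18 + 0.97) = min(1, 1.79) = 1.00
(P → Q) → R = min(1, 1 − 1.00 + 0.92) = min(1, 0.92) = 0.92

0.92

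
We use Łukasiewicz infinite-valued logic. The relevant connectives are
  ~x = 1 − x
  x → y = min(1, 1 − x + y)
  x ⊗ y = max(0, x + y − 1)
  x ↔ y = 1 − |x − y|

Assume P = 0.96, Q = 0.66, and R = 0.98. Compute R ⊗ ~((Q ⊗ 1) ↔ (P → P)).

0.32

Q ⊗ 1 = max(0, 0.66 + 1.00 − 1) = max(0, 0.66) = 0.66
P → P = min(1, 1 − 0.96 + 0.96) = min(1, 1.00) = 1.00
(Q ⊗ 1) ↔ (P → P) = 1 − |0.66 − 1.00| = 1 − 0.34 = 0.66
~((Q ⊗ 1) ↔ (P → P)) = 1 − 0.66 = 0.34
R ⊗ ~((Q ⊗ 1) ↔ (P → P)) = max(0, 0.98 + 0.34 − 1) = max(0, 0.32) = 0.32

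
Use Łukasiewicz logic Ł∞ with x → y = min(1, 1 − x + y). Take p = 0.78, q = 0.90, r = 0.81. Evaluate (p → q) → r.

0.81

p → q = min(1, 1 − 0.78 + 0.90) = min(1, 1.12) = 1.00
(p → q) → r = min(1, 1 − 1.00 + 0.81) = min(1, 0.81) = 0.81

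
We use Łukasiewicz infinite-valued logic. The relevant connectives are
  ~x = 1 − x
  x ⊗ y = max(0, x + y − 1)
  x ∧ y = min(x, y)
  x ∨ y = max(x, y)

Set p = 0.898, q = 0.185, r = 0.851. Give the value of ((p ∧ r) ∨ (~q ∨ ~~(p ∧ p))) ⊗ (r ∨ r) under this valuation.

0.749

p ∧ r = min(0.898, 0.851) = 0.851
~q = 1 − 0.185 = 0.815
p ∧ p = min(0.898, 0.898) = 0.898
~(p ∧ p) = 1 − 0.898 = 0.102
~~(p ∧ p) = 1 − 0.102 = 0.898
~q ∨ ~~(p ∧ p) = max(0.815, 0.898) = 0.898
(p ∧ r) ∨ (~q ∨ ~~(p ∧ p)) = max(0.851, 0.898) = 0.898
r ∨ r = max(0.851, 0.851) = 0.851
((p ∧ r) ∨ (~q ∨ ~~(p ∧ p))) ⊗ (r ∨ r) = max(0, 0.898 + 0.851 − 1) = max(0, 0.749) = 0.749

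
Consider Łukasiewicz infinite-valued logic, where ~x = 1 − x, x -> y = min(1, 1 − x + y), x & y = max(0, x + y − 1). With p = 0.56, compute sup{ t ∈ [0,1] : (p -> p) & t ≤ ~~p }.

0.56

p -> p = min(1, 1 − 0.56 + 0.56) = min(1, 1.00) = 1.00
So the left factor is p -> p = 1.00.
~p = 1 − 0.56 = 0.44
~~p = 1 − 0.44 = 0.56
So the right-hand bound is ~~p = 0.56.
The residuum of the Łukasiewicz t-norm gives the supremum: min(1, 1 − 1.00 + 0.56).
1 − 1.00 + 0.56 = 0.56, so t = min(1, 0.56) = 0.56.
Check: 1.00 & 0.56 = max(0, 0.56) = 0.56 ≤ 0.56.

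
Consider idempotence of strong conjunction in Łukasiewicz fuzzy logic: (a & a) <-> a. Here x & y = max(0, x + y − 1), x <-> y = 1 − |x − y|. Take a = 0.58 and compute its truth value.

a & a = max(0, 0.58 + 0.58 − 1) = max(0, 0.16) = 0.16
(a & a) <-> a = 1 − |0.16 − 0.58| = 1 − 0.42 = 0.58
(The value 0.58 < 1 shows this instance is not satisfied; fails in Ł∞ since a ⊗ a = max(0, 2a−1) ≠ a in general.)

0.58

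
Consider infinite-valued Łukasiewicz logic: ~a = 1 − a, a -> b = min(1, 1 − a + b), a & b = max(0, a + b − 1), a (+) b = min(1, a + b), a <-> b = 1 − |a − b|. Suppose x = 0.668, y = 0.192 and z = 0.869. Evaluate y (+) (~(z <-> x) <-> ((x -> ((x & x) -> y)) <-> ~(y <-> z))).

0.716

z <-> x = 1 − |0.869 − 0.668| = 1 − 0.201 = 0.799
~(z <-> x) = 1 − 0.799 = 0.201
x & x = max(0, 0.668 + 0.668 − 1) = max(0, 0.336) = 0.336
(x & x) -> y = min(1, 1 − 0.336 + 0.192) = min(1, 0.856) = 0.856
x -> ((x & x) -> y) = min(1, 1 − 0.668 + 0.856) = min(1, 1.188) = 1.000
y <-> z = 1 − |0.192 − 0.869| = 1 − 0.677 = 0.323
~(y <-> z) = 1 − 0.323 = 0.677
(x -> ((x & x) -> y)) <-> ~(y <-> z) = 1 − |1.000 − 0.677| = 1 − 0.323 = 0.677
~(z <-> x) <-> ((x -> ((x & x) -> y)) <-> ~(y <-> z)) = 1 − |0.201 − 0.677| = 1 − 0.476 = 0.524
y (+) (~(z <-> x) <-> ((x -> ((x & x) -> y)) <-> ~(y <-> z))) = min(1, 0.192 + 0.524) = min(1, 0.716) = 0.716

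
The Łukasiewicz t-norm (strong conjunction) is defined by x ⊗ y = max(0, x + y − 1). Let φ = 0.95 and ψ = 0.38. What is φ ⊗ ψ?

φ ⊗ ψ = max(0, 0.95 + 0.38 − 1) = max(0, 0.33) = 0.33
For comparison, the Gödel (minimum) t-norm min(x, y) would give 0.38.

0.33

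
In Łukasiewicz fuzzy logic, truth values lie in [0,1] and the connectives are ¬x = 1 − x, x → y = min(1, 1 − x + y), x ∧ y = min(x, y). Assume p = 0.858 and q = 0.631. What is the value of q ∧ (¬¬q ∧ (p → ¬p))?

0.284

¬q = 1 − 0.631 = 0.369
¬¬q = 1 − 0.369 = 0.631
¬p = 1 − 0.858 = 0.142
p → ¬p = min(1, 1 − 0.858 + 0.142) = min(1, 0.284) = 0.284
¬¬q ∧ (p → ¬p) = min(0.631, 0.284) = 0.284
q ∧ (¬¬q ∧ (p → ¬p)) = min(0.631, 0.284) = 0.284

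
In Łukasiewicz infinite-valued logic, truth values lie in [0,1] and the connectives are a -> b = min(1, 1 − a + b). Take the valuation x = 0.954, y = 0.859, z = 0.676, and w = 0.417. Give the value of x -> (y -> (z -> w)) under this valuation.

0.928

z -> w = min(1, 1 − 0.676 + 0.417) = min(1, 0.741) = 0.741
y -> (z -> w) = min(1, 1 − 0.859 + 0.741) = min(1, 0.882) = 0.882
x -> (y -> (z -> w)) = min(1, 1 − 0.954 + 0.882) = min(1, 0.928) = 0.928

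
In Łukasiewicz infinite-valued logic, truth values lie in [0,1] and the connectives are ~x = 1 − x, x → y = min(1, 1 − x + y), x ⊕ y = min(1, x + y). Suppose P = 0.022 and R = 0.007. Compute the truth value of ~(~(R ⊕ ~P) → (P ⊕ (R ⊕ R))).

0.000

~P = 1 − 0.022 = 0.978
R ⊕ ~P = min(1, 0.007 + 0.978) = min(1, 0.985) = 0.985
~(R ⊕ ~P) = 1 − 0.985 = 0.015
R ⊕ R = min(1, 0.007 + 0.007) = min(1, 0.014) = 0.014
P ⊕ (R ⊕ R) = min(1, 0.022 + 0.014) = min(1, 0.036) = 0.036
~(R ⊕ ~P) → (P ⊕ (R ⊕ R)) = min(1, 1 − 0.015 + 0.036) = min(1, 1.021) = 1.000
~(~(R ⊕ ~P) → (P ⊕ (R ⊕ R))) = 1 − 1.000 = 0.000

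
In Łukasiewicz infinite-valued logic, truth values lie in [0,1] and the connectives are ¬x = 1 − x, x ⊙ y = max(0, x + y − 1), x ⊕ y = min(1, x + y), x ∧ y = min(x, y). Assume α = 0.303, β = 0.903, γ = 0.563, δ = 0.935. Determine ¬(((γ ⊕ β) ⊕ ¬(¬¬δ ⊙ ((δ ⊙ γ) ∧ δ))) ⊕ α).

0.000

γ ⊕ β = min(1, 0.563 + 0.903) = min(1, 1.466) = 1.000
¬δ = 1 − 0.935 = 0.065
¬¬δ = 1 − 0.065 = 0.935
δ ⊙ γ = max(0, 0.935 + 0.563 − 1) = max(0, 0.498) = 0.498
(δ ⊙ γ) ∧ δ = min(0.498, 0.935) = 0.498
¬¬δ ⊙ ((δ ⊙ γ) ∧ δ) = max(0, 0.935 + 0.498 − 1) = max(0, 0.433) = 0.433
¬(¬¬δ ⊙ ((δ ⊙ γ) ∧ δ)) = 1 − 0.433 = 0.567
(γ ⊕ β) ⊕ ¬(¬¬δ ⊙ ((δ ⊙ γ) ∧ δ)) = min(1, 1.000 + 0.567) = min(1, 1.567) = 1.000
((γ ⊕ β) ⊕ ¬(¬¬δ ⊙ ((δ ⊙ γ) ∧ δ))) ⊕ α = min(1, 1.000 + 0.303) = min(1, 1.303) = 1.000
¬(((γ ⊕ β) ⊕ ¬(¬¬δ ⊙ ((δ ⊙ γ) ∧ δ))) ⊕ α) = 1 − 1.000 = 0.000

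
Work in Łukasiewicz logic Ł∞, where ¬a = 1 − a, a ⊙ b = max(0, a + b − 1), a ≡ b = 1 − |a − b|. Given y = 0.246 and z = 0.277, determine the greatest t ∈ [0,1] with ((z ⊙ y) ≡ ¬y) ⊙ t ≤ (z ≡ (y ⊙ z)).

z ⊙ y = max(0, 0.277 + 0.246 − 1) = max(0, -0.477) = 0.000
¬y = 1 − 0.246 = 0.754
(z ⊙ y) ≡ ¬y = 1 − |0.000 − 0.754| = 1 − 0.754 = 0.246
So the left factor is (z ⊙ y) ≡ ¬y = 0.246.
y ⊙ z = max(0, 0.246 + 0.277 − 1) = max(0, -0.477) = 0.000
z ≡ (y ⊙ z) = 1 − |0.277 − 0.000| = 1 − 0.277 = 0.723
So the right-hand bound is z ≡ (y ⊙ z) = 0.723.
The residuum of the Łukasiewicz t-norm gives the supremum: min(1, 1 − 0.246 + 0.723).
1 − 0.246 + 0.723 = 1.477, so t = min(1, 1.477) = 1.000.
Check: 0.246 ⊙ 1.000 = max(0, 0.246) = 0.246 ≤ 0.723.

1.000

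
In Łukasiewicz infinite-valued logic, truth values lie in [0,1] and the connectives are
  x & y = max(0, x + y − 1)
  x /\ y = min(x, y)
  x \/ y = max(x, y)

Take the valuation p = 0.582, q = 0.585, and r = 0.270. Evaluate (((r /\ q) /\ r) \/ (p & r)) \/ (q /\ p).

r /\ q = min(0.270, 0.585) = 0.270
(r /\ q) /\ r = min(0.270, 0.270) = 0.270
p & r = max(0, 0.582 + 0.270 − 1) = max(0, -0.148) = 0.000
((r /\ q) /\ r) \/ (p & r) = max(0.270, 0.000) = 0.270
q /\ p = min(0.585, 0.582) = 0.582
(((r /\ q) /\ r) \/ (p & r)) \/ (q /\ p) = max(0.270, 0.582) = 0.582

0.582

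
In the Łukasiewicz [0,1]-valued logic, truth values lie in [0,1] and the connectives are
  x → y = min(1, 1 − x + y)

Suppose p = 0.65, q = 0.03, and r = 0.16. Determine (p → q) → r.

p → q = min(1, 1 − 0.65 + 0.03) = min(1, 0.38) = 0.38
(p → q) → r = min(1, 1 − 0.38 + 0.16) = min(1, 0.78) = 0.78

0.78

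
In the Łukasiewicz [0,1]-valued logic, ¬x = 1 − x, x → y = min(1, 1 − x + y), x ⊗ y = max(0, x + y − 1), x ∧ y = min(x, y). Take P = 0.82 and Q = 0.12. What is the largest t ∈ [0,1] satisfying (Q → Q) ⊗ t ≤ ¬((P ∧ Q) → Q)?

0.00

Q → Q = min(1, 1 − 0.12 + 0.12) = min(1, 1.00) = 1.00
So the left factor is Q → Q = 1.00.
P ∧ Q = min(0.82, 0.12) = 0.12
(P ∧ Q) → Q = min(1, 1 − 0.12 + 0.12) = min(1, 1.00) = 1.00
¬((P ∧ Q) → Q) = 1 − 1.00 = 0.00
So the right-hand bound is ¬((P ∧ Q) → Q) = 0.00.
The residuum of the Łukasiewicz t-norm gives the supremum: min(1, 1 − 1.00 + 0.00).
1 − 1.00 + 0.00 = 0.00, so t = min(1, 0.00) = 0.00.
Check: 1.00 ⊗ 0.00 = max(0, 0.00) = 0.00 ≤ 0.00.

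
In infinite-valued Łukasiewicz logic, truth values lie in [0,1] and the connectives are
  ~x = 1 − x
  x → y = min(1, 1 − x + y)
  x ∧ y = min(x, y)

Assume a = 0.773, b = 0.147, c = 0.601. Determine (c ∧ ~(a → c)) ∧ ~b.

a → c = min(1, 1 − 0.773 + 0.601) = min(1, 0.828) = 0.828
~(a → c) = 1 − 0.828 = 0.172
c ∧ ~(a → c) = min(0.601, 0.172) = 0.172
~b = 1 − 0.147 = 0.853
(c ∧ ~(a → c)) ∧ ~b = min(0.172, 0.853) = 0.172

0.172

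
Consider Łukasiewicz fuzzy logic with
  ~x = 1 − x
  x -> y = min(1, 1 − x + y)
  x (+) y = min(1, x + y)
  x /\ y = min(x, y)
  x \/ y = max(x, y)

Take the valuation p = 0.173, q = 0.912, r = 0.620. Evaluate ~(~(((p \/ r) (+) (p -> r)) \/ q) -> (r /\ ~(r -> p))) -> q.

p \/ r = max(0.173, 0.620) = 0.620
p -> r = min(1, 1 − 0.173 + 0.620) = min(1, 1.447) = 1.000
(p \/ r) (+) (p -> r) = min(1, 0.620 + 1.000) = min(1, 1.620) = 1.000
((p \/ r) (+) (p -> r)) \/ q = max(1.000, 0.912) = 1.000
~(((p \/ r) (+) (p -> r)) \/ q) = 1 − 1.000 = 0.000
r -> p = min(1, 1 − 0.620 + 0.173) = min(1, 0.553) = 0.553
~(r -> p) = 1 − 0.553 = 0.447
r /\ ~(r -> p) = min(0.620, 0.447) = 0.447
~(((p \/ r) (+) (p -> r)) \/ q) -> (r /\ ~(r -> p)) = min(1, 1 − 0.000 + 0.447) = min(1, 1.447) = 1.000
~(~(((p \/ r) (+) (p -> r)) \/ q) -> (r /\ ~(r -> p))) = 1 − 1.000 = 0.000
~(~(((p \/ r) (+) (p -> r)) \/ q) -> (r /\ ~(r -> p))) -> q = min(1, 1 − 0.000 + 0.912) = min(1, 1.912) = 1.000

1.000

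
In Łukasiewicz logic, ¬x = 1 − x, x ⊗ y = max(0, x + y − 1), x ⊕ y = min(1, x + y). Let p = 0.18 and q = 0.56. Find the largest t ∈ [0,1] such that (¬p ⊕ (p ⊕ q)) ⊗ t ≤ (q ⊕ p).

¬p = 1 − 0.18 = 0.82
p ⊕ q = min(1, 0.18 + 0.56) = min(1, 0.74) = 0.74
¬p ⊕ (p ⊕ q) = min(1, 0.82 + 0.74) = min(1, 1.56) = 1.00
So the left factor is ¬p ⊕ (p ⊕ q) = 1.00.
q ⊕ p = min(1, 0.56 + 0.18) = min(1, 0.74) = 0.74
So the right-hand bound is q ⊕ p = 0.74.
The residuum of the Łukasiewicz t-norm gives the supremum: min(1, 1 − 1.00 + 0.74).
1 − 1.00 + 0.74 = 0.74, so t = min(1, 0.74) = 0.74.
Check: 1.00 ⊗ 0.74 = max(0, 0.74) = 0.74 ≤ 0.74.

0.74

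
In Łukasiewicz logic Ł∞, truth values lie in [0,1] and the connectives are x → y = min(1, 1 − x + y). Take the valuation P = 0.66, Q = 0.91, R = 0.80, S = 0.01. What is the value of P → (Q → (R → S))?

R → S = min(1, 1 − 0.80 + 0.01) = min(1, 0.21) = 0.21
Q → (R → S) = min(1, 1 − 0.91 + 0.21) = min(1, 0.30) = 0.30
P → (Q → (R → S)) = min(1, 1 − 0.66 + 0.30) = min(1, 0.64) = 0.64

0.64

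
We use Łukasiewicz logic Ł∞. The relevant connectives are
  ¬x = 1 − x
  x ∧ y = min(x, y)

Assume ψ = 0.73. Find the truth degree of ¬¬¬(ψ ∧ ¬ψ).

0.73

¬ψ = 1 − 0.73 = 0.27
ψ ∧ ¬ψ = min(0.73, 0.27) = 0.27
¬(ψ ∧ ¬ψ) = 1 − 0.27 = 0.73
¬¬(ψ ∧ ¬ψ) = 1 − 0.73 = 0.27
¬¬¬(ψ ∧ ¬ψ) = 1 − 0.27 = 0.73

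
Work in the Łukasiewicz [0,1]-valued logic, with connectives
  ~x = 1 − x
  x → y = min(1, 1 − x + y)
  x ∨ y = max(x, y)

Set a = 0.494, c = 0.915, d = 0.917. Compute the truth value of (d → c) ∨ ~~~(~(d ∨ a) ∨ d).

0.998

d → c = min(1, 1 − 0.917 + 0.915) = min(1, 0.998) = 0.998
d ∨ a = max(0.917, 0.494) = 0.917
~(d ∨ a) = 1 − 0.917 = 0.083
~(d ∨ a) ∨ d = max(0.083, 0.917) = 0.917
~(~(d ∨ a) ∨ d) = 1 − 0.917 = 0.083
~~(~(d ∨ a) ∨ d) = 1 − 0.083 = 0.917
~~~(~(d ∨ a) ∨ d) = 1 − 0.917 = 0.083
(d → c) ∨ ~~~(~(d ∨ a) ∨ d) = max(0.998, 0.083) = 0.998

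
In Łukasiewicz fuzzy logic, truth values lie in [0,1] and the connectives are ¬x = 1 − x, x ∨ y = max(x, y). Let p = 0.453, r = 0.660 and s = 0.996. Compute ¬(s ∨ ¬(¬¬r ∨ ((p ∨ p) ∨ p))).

0.004

¬r = 1 − 0.660 = 0.340
¬¬r = 1 − 0.340 = 0.660
p ∨ p = max(0.453, 0.453) = 0.453
(p ∨ p) ∨ p = max(0.453, 0.453) = 0.453
¬¬r ∨ ((p ∨ p) ∨ p) = max(0.660, 0.453) = 0.660
¬(¬¬r ∨ ((p ∨ p) ∨ p)) = 1 − 0.660 = 0.340
s ∨ ¬(¬¬r ∨ ((p ∨ p) ∨ p)) = max(0.996, 0.340) = 0.996
¬(s ∨ ¬(¬¬r ∨ ((p ∨ p) ∨ p))) = 1 − 0.996 = 0.004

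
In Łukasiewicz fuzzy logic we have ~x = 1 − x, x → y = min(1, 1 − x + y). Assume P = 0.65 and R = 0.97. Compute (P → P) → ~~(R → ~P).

0.38

P → P = min(1, 1 − 0.65 + 0.65) = min(1, 1.00) = 1.00
~P = 1 − 0.65 = 0.35
R → ~P = min(1, 1 − 0.97 + 0.35) = min(1, 0.38) = 0.38
~(R → ~P) = 1 − 0.38 = 0.62
~~(R → ~P) = 1 − 0.62 = 0.38
(P → P) → ~~(R → ~P) = min(1, 1 − 1.00 + 0.38) = min(1, 0.38) = 0.38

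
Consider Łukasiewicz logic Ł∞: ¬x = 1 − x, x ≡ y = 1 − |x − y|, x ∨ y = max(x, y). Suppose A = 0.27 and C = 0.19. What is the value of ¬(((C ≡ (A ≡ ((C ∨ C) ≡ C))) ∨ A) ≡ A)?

0.65

C ∨ C = max(0.19, 0.19) = 0.19
(C ∨ C) ≡ C = 1 − |0.19 − 0.19| = 1 − 0.00 = 1.00
A ≡ ((C ∨ C) ≡ C) = 1 − |0.27 − 1.00| = 1 − 0.73 = 0.27
C ≡ (A ≡ ((C ∨ C) ≡ C)) = 1 − |0.19 − 0.27| = 1 − 0.08 = 0.92
(C ≡ (A ≡ ((C ∨ C) ≡ C))) ∨ A = max(0.92, 0.27) = 0.92
((C ≡ (A ≡ ((C ∨ C) ≡ C))) ∨ A) ≡ A = 1 − |0.92 − 0.27| = 1 − 0.65 = 0.35
¬(((C ≡ (A ≡ ((C ∨ C) ≡ C))) ∨ A) ≡ A) = 1 − 0.35 = 0.65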